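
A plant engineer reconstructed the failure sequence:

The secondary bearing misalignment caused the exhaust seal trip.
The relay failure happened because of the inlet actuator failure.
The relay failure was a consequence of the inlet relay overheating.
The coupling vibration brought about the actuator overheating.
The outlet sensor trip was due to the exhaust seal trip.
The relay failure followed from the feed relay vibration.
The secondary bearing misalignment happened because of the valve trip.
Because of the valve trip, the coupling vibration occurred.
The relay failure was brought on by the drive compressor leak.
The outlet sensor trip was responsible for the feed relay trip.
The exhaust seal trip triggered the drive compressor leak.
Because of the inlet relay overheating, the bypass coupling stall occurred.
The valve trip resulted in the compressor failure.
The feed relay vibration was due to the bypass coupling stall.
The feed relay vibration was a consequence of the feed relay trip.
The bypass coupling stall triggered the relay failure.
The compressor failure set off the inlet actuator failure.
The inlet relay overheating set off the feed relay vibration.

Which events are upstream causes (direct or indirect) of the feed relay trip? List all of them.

the exhaust seal trip, the outlet sensor trip, the secondary bearing misalignment, the valve trip

Immediate cause of the feed relay trip: the outlet sensor trip.
Further upstream: the valve trip, the secondary bearing misalignment, the exhaust seal trip.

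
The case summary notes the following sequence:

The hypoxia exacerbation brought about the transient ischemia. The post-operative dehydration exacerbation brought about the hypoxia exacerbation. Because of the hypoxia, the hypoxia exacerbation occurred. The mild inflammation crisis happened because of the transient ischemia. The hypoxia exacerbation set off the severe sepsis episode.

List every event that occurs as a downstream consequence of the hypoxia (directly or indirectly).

the hypoxia exacerbation, the mild inflammation crisis, the severe sepsis episode, the transient ischemia

Direct effects: the hypoxia exacerbation.
2 steps out: the transient ischemia, the severe sepsis episode.
3 steps out: the mild inflammation crisis.
Not reachable from it: the post-operative dehydration exacerbation.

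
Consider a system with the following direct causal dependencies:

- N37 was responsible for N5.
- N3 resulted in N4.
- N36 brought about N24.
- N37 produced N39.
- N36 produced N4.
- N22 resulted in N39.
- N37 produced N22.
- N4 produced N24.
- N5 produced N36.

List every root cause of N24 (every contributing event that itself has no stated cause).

Tracing upstream from N24: N24 ← N36 ← N5 ← N37.
A separate upstream branch: N24 ← N4 ← N3.
Each of those chain origins has no stated cause.

N3, N37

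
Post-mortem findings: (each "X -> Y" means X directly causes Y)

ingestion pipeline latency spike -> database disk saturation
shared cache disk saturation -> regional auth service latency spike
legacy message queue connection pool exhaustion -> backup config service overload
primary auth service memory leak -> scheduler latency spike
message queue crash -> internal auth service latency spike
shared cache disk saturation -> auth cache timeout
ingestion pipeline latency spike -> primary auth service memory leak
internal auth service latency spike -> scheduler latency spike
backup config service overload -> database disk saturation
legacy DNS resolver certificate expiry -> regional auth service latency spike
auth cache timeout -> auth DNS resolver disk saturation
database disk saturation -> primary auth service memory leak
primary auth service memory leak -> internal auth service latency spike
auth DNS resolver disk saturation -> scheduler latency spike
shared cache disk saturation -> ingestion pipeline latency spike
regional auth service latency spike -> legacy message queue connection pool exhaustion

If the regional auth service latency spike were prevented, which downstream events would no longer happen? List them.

Downstream of the regional auth service latency spike: the legacy message queue connection pool exhaustion, the backup config service overload, the database disk saturation, the primary auth service memory leak, the internal auth service latency spike, the scheduler latency spike.
Of those, still caused via another path: the database disk saturation, the primary auth service memory leak, the internal auth service latency spike, the scheduler latency spike.
The remainder have no surviving cause.

the backup config service overload, the legacy message queue connection pool exhaustion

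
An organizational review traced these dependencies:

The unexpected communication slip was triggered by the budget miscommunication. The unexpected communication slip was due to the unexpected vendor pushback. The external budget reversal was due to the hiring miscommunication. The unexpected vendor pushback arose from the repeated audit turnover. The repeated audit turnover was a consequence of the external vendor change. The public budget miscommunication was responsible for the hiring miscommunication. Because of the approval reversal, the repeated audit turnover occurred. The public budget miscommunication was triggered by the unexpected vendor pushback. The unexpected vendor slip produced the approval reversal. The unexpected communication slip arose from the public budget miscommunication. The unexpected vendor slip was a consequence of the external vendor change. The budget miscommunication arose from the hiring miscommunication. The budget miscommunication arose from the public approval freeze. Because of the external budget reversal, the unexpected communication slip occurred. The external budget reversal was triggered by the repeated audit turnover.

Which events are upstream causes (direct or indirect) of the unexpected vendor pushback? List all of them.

Immediate cause of the unexpected vendor pushback: the repeated audit turnover.
Further upstream: the external vendor change, the unexpected vendor slip, the approval reversal.

the approval reversal, the external vendor change, the repeated audit turnover, the unexpected vendor slip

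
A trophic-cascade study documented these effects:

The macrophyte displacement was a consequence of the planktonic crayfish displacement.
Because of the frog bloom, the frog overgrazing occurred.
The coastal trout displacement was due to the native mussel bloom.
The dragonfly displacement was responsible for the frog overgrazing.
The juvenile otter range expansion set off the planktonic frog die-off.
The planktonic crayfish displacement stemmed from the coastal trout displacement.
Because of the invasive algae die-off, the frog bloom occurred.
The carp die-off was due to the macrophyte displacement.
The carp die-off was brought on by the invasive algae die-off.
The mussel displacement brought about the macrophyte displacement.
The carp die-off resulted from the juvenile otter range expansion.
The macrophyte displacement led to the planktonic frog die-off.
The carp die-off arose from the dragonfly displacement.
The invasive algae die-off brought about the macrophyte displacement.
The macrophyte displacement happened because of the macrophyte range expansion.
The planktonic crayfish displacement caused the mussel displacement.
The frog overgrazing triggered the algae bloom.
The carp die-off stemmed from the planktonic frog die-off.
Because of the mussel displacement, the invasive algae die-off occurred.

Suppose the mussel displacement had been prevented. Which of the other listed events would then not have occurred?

the frog bloom, the invasive algae die-off

Downstream of the mussel displacement: the invasive algae die-off, the frog bloom, the frog overgrazing, the macrophyte displacement, the algae bloom, the planktonic frog die-off, the carp die-off.
Of those, still caused via another path: the frog overgrazing, the macrophyte displacement, the algae bloom, the planktonic frog die-off, the carp die-off.
The remainder have no surviving cause.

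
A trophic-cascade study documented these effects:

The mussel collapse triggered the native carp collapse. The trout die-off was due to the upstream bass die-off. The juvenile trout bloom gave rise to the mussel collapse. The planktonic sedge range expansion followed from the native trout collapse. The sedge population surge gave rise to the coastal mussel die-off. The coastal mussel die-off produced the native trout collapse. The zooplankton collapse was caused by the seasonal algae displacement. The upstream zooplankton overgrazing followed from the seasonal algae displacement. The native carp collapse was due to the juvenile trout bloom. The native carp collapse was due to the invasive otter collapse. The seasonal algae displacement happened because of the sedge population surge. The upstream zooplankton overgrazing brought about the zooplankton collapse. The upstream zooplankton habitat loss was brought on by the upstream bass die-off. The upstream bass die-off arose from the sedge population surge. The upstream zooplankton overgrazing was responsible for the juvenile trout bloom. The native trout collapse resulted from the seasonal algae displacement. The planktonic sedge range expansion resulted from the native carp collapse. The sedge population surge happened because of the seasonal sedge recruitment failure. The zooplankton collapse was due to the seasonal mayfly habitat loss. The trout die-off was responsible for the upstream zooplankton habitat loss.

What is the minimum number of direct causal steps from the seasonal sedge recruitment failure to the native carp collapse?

Shortest chain: the seasonal sedge recruitment failure → the sedge population surge → the seasonal algae displacement → the upstream zooplankton overgrazing → the juvenile trout bloom → the native carp collapse.

5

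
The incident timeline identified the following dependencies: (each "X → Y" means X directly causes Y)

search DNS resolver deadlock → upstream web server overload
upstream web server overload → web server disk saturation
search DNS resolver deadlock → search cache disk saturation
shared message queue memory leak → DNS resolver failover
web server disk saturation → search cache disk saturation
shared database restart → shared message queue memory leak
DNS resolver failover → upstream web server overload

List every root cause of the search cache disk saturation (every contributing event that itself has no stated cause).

Tracing upstream from the search cache disk saturation: the search cache disk saturation ← the search DNS resolver deadlock.
A separate upstream branch: the search cache disk saturation ← the web server disk saturation ← the upstream web server overload ← the DNS resolver failover ← the shared message queue memory leak ← the shared database restart.
Each of those chain origins has no stated cause.

the search DNS resolver deadlock, the shared database restart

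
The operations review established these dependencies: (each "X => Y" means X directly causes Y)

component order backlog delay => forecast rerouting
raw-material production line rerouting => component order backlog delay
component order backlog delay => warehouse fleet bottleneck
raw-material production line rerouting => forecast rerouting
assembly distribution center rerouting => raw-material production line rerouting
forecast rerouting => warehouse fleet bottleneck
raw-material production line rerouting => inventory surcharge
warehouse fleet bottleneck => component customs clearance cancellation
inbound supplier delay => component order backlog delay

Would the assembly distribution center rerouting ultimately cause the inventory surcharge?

There is a causal chain: the assembly distribution center rerouting → the raw-material production line rerouting → the inventory surcharge.

Yes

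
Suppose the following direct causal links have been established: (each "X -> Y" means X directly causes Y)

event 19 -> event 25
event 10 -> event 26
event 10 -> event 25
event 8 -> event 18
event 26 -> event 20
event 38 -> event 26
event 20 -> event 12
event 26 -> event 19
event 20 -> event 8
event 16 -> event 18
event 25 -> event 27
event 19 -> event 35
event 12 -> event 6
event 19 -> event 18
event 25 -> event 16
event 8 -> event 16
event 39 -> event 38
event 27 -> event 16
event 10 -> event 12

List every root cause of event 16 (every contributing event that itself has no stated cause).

Tracing upstream from event 16: event 16 ← event 25 ← event 10.
A separate upstream branch: event 16 ← event 25 ← event 19 ← event 26 ← event 38 ← event 39.
Each of those chain origins has no stated cause.

event 10, event 39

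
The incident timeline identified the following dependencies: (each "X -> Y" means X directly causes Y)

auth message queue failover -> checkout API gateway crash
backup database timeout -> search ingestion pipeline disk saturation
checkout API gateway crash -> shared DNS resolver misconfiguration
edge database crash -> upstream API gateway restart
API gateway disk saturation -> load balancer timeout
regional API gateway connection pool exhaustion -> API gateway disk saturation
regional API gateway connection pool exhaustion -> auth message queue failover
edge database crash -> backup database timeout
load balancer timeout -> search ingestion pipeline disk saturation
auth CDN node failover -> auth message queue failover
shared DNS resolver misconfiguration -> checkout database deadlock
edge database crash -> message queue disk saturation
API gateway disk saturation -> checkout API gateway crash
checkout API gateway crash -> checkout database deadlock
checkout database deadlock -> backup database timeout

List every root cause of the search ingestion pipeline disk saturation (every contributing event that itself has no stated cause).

the auth CDN node failover, the edge database crash, the regional API gateway connection pool exhaustion

Tracing upstream from the search ingestion pipeline disk saturation: the search ingestion pipeline disk saturation ← the load balancer timeout ← the API gateway disk saturation ← the regional API gateway connection pool exhaustion.
A separate upstream branch: the search ingestion pipeline disk saturation ← the backup database timeout ← the edge database crash.
A separate upstream branch: the search ingestion pipeline disk saturation ← the backup database timeout ← the checkout database deadlock ← the checkout API gateway crash ← the auth message queue failover ← the auth CDN node failover.
Each of those chain origins has no stated cause.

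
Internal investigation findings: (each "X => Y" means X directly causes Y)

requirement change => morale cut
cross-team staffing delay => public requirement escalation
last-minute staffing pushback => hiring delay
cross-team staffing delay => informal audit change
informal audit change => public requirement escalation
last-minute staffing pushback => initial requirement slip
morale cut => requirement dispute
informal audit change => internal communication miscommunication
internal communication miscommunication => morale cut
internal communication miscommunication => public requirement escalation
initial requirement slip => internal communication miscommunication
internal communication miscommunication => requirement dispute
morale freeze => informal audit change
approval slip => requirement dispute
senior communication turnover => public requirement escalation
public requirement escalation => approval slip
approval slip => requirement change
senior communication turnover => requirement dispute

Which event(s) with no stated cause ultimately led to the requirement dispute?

the cross-team staffing delay, the last-minute staffing pushback, the morale freeze, the senior communication turnover

Tracing upstream from the requirement dispute: the requirement dispute ← the internal communication miscommunication ← the informal audit change ← the morale freeze.
A separate upstream branch: the requirement dispute ← the internal communication miscommunication ← the initial requirement slip ← the last-minute staffing pushback.
A separate upstream branch: the requirement dispute ← the internal communication miscommunication ← the informal audit change ← the cross-team staffing delay.
A separate upstream branch: the requirement dispute ← the senior communication turnover.
Each of those chain origins has no stated cause.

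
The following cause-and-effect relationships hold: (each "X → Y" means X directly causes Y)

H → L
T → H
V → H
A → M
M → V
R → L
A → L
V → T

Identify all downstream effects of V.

Direct effects: T, H.
2 steps out: L.
Not reachable from it: A, M, R.

H, L, T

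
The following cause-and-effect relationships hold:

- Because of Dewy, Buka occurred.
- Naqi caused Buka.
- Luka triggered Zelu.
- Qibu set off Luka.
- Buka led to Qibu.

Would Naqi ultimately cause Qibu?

Yes

There is a causal chain: Naqi → Buka → Qibu.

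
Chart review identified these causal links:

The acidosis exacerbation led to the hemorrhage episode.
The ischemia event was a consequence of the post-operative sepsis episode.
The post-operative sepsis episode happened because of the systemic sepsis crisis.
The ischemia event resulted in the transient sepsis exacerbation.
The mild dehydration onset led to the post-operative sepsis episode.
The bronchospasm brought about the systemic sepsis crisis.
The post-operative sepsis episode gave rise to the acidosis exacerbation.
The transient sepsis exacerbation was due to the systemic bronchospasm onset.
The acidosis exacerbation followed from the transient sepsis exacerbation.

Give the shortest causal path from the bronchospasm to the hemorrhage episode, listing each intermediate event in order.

the bronchospasm → the systemic sepsis crisis
the systemic sepsis crisis → the post-operative sepsis episode
the post-operative sepsis episode → the acidosis exacerbation
the acidosis exacerbation → the hemorrhage episode
Length: 4 steps.

the bronchospasm → the systemic sepsis crisis → the post-operative sepsis episode → the acidosis exacerbation → the hemorrhage episode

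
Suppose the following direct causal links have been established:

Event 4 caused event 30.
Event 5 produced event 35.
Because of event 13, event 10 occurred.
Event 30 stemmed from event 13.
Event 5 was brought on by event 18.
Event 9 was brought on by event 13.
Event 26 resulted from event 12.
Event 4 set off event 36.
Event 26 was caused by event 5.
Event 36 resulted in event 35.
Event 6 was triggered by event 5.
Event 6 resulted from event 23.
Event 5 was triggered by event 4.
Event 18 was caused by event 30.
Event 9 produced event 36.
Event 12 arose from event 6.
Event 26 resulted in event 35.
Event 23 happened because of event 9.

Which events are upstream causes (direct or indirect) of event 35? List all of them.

Immediate causes of event 35: event 5, event 26, event 36.
Further upstream: event 4, event 13, event 9, event 23, event 30, event 18, event 6, event 12.

event 12, event 13, event 18, event 23, event 26, event 30, event 36, event 4, event 5, event 6, event 9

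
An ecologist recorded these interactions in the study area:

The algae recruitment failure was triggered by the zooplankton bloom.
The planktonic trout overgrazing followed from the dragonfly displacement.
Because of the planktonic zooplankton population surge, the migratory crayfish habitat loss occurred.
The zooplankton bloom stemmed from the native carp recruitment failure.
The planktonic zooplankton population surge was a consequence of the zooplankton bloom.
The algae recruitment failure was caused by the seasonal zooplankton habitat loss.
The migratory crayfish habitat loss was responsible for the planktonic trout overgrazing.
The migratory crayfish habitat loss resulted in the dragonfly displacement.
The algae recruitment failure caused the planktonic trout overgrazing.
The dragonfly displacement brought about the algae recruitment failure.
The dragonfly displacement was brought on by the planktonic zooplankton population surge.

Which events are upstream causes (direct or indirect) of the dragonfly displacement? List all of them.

the migratory crayfish habitat loss, the native carp recruitment failure, the planktonic zooplankton population surge, the zooplankton bloom

Immediate causes of the dragonfly displacement: the planktonic zooplankton population surge, the migratory crayfish habitat loss.
Further upstream: the native carp recruitment failure, the zooplankton bloom.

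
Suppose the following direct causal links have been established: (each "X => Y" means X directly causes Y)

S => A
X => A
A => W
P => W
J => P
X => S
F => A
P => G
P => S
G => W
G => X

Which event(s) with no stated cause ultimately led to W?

F, J

Tracing upstream from W: W ← P ← J.
A separate upstream branch: W ← A ← F.
Each of those chain origins has no stated cause.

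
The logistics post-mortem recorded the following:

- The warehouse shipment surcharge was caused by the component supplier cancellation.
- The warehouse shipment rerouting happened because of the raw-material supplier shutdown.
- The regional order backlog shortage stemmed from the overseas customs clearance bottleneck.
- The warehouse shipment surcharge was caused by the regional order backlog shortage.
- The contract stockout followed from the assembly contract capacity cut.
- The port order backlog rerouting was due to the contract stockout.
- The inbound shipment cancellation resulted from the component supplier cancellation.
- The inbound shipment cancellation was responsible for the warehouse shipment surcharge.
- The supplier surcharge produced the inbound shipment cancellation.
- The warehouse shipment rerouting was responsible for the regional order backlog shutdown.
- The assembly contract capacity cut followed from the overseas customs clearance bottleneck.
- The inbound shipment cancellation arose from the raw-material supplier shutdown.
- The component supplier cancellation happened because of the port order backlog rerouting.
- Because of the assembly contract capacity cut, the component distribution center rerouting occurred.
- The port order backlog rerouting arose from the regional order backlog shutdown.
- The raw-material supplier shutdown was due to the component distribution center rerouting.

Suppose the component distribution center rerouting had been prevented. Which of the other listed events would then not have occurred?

the raw-material supplier shutdown, the regional order backlog shutdown, the warehouse shipment rerouting

Downstream of the component distribution center rerouting: the raw-material supplier shutdown, the warehouse shipment rerouting, the regional order backlog shutdown, the port order backlog rerouting, the component supplier cancellation, the inbound shipment cancellation, the warehouse shipment surcharge.
Of those, still caused via another path: the port order backlog rerouting, the component supplier cancellation, the inbound shipment cancellation, the warehouse shipment surcharge.
The remainder have no surviving cause.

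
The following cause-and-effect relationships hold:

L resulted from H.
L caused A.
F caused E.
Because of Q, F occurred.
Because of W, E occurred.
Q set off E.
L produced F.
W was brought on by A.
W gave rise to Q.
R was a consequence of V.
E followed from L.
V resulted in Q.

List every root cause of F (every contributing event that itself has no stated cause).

H, V

Tracing upstream from F: F ← Q ← V.
A separate upstream branch: F ← L ← H.
Each of those chain origins has no stated cause.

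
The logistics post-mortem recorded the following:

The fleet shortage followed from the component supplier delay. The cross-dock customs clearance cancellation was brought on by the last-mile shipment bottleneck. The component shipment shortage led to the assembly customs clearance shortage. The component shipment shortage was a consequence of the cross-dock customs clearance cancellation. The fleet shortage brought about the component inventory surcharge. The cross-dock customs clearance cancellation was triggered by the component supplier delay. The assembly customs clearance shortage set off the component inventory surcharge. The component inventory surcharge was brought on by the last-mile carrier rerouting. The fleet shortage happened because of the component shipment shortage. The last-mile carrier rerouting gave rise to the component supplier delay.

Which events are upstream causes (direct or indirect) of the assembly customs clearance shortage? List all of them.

the component shipment shortage, the component supplier delay, the cross-dock customs clearance cancellation, the last-mile carrier rerouting, the last-mile shipment bottleneck

Immediate cause of the assembly customs clearance shortage: the component shipment shortage.
Further upstream: the last-mile carrier rerouting, the component supplier delay, the cross-dock customs clearance cancellation, the last-mile shipment bottleneck.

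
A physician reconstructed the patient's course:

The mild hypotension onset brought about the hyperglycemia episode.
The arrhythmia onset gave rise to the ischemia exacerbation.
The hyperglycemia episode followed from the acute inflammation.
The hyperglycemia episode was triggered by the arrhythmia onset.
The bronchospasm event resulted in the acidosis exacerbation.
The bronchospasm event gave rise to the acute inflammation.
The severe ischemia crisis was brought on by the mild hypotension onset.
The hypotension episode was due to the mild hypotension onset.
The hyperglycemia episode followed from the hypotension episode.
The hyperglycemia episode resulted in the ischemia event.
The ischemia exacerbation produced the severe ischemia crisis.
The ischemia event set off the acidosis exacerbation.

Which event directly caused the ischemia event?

the hyperglycemia episode

Upstream contributors include the mild hypotension onset, the arrhythmia onset, the bronchospasm event, the acute inflammation, the hypotension episode, but only the hyperglycemia episode feeds directly into the ischemia event.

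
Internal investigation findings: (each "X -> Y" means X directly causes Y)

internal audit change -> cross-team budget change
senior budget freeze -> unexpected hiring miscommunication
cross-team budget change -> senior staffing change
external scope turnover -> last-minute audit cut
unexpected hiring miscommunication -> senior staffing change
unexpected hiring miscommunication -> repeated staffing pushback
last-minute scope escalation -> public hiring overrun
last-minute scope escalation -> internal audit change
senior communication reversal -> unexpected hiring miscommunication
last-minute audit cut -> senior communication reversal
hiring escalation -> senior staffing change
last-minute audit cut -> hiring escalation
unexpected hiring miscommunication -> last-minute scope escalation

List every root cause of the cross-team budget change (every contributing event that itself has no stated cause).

Tracing upstream from the cross-team budget change: the cross-team budget change ← the internal audit change ← the last-minute scope escalation ← the unexpected hiring miscommunication ← the senior communication reversal ← the last-minute audit cut ← the external scope turnover.
A separate upstream branch: the cross-team budget change ← the internal audit change ← the last-minute scope escalation ← the unexpected hiring miscommunication ← the senior budget freeze.
Each of those chain origins has no stated cause.

the external scope turnover, the senior budget freeze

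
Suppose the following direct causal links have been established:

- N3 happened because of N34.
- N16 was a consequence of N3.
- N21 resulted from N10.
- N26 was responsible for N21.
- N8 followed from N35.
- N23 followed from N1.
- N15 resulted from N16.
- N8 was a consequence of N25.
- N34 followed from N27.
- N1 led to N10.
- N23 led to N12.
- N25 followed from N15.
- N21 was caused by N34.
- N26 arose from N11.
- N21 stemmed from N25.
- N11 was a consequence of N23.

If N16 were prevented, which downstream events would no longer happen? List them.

N15, N25

Downstream of N16: N15, N25, N21, N8.
Of those, still caused via another path: N21, N8.
The remainder have no surviving cause.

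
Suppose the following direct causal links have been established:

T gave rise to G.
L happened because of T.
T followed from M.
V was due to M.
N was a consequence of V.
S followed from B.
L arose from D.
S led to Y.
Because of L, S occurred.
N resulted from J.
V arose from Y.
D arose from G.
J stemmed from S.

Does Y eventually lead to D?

No

Y leads to V, N; D is not among them.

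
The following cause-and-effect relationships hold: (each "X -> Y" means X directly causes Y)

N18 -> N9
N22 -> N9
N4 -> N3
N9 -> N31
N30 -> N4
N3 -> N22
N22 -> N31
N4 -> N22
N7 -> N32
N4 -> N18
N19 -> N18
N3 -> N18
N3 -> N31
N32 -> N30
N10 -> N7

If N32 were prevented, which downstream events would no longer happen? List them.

N22, N3, N30, N4

Downstream of N32: N30, N4, N3, N22, N18, N9, N31.
Of those, still caused via another path: N18, N9, N31.
The remainder have no surviving cause.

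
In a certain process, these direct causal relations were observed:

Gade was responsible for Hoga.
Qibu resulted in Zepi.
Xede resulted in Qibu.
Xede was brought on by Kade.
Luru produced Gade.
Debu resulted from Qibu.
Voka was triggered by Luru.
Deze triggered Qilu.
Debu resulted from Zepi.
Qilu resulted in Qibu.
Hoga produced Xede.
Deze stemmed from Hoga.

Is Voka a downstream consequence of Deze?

Deze leads to Qilu, Qibu, Zepi, Debu; Voka is not among them.

No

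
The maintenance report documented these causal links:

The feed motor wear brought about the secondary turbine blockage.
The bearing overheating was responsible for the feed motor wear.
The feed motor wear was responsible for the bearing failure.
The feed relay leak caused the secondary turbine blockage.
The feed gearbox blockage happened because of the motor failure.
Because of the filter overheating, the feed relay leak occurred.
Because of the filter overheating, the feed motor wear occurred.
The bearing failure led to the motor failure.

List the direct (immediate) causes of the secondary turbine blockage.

the feed motor wear, the feed relay leak

Upstream contributors include the filter overheating, the bearing overheating, but only the feed motor wear, the feed relay leak feed directly into the secondary turbine blockage.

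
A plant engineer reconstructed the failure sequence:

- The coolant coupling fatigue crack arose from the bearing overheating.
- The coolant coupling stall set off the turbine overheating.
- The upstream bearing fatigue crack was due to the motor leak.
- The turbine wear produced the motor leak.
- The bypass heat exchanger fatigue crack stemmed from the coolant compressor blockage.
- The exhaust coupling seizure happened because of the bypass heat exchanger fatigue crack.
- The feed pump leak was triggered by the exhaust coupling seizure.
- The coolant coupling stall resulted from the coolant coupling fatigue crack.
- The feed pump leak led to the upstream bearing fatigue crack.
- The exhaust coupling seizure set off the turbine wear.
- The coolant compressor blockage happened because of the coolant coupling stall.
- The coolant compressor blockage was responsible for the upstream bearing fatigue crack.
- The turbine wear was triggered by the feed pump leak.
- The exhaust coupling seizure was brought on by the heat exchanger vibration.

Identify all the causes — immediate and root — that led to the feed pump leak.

Immediate cause of the feed pump leak: the exhaust coupling seizure.
Further upstream: the bearing overheating, the coolant coupling fatigue crack, the coolant coupling stall, the coolant compressor blockage, the bypass heat exchanger fatigue crack, the heat exchanger vibration.

the bearing overheating, the bypass heat exchanger fatigue crack, the coolant compressor blockage, the coolant coupling fatigue crack, the coolant coupling stall, the exhaust coupling seizure, the heat exchanger vibration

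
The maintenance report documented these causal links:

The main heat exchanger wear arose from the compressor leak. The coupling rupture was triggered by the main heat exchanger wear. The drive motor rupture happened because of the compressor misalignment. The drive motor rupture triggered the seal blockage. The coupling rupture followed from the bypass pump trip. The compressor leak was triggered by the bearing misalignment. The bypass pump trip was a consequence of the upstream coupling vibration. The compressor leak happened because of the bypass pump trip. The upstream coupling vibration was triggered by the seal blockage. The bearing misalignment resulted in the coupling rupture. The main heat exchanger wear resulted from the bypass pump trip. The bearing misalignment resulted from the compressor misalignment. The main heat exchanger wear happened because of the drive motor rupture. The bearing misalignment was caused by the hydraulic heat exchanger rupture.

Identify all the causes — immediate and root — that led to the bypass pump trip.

the compressor misalignment, the drive motor rupture, the seal blockage, the upstream coupling vibration

Immediate cause of the bypass pump trip: the upstream coupling vibration.
Further upstream: the compressor misalignment, the drive motor rupture, the seal blockage.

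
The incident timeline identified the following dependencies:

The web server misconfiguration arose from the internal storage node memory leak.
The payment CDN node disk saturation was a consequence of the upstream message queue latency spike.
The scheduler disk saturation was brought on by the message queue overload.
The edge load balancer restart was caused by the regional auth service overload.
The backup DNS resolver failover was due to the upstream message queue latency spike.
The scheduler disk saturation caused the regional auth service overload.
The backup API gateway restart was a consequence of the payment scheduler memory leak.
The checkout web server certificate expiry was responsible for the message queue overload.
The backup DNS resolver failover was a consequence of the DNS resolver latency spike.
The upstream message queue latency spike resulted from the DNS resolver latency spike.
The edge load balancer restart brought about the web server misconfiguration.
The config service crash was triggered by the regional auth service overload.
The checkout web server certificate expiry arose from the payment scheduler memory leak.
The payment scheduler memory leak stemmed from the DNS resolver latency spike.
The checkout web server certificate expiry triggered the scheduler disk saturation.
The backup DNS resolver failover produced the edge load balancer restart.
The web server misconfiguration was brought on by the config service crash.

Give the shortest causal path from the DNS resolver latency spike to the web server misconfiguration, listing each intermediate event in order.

the DNS resolver latency spike → the backup DNS resolver failover → the edge load balancer restart → the web server misconfiguration

the DNS resolver latency spike → the backup DNS resolver failover
the backup DNS resolver failover → the edge load balancer restart
the edge load balancer restart → the web server misconfiguration
Length: 3 steps.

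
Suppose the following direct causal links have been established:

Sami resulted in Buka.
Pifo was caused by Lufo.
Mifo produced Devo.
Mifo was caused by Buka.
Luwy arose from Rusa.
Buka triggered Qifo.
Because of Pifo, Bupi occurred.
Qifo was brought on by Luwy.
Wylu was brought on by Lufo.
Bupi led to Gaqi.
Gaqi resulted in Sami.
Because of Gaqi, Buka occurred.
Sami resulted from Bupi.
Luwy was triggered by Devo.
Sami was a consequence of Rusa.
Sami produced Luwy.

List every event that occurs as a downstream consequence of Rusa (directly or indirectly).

Buka, Devo, Luwy, Mifo, Qifo, Sami

Direct effects: Sami, Luwy.
2 steps out: Buka, Qifo.
3 steps out: Mifo.
4 steps out: Devo.
Not reachable from it: Lufo, Wylu, Pifo, Bupi, Gaqi.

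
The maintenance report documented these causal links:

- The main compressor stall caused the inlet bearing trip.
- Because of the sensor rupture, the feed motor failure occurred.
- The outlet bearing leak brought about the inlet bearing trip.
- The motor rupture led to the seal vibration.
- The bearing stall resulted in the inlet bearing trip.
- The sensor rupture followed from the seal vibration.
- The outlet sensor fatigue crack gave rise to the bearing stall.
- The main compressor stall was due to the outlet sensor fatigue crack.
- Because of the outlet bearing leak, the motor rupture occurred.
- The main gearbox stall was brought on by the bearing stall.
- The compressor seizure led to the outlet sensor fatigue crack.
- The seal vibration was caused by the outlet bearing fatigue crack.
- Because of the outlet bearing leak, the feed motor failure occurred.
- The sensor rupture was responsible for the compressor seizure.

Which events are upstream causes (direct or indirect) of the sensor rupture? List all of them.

Immediate cause of the sensor rupture: the seal vibration.
Further upstream: the outlet bearing leak, the motor rupture, the outlet bearing fatigue crack.

the motor rupture, the outlet bearing fatigue crack, the outlet bearing leak, the seal vibration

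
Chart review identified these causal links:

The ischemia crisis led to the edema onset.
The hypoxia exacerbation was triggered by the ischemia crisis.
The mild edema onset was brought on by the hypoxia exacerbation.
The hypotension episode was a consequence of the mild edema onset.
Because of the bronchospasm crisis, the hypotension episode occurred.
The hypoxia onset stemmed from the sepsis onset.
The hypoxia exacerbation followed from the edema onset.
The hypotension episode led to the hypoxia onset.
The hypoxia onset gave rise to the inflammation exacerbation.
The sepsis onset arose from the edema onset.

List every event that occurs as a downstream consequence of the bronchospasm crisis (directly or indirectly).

Direct effects: the hypotension episode.
2 steps out: the hypoxia onset.
3 steps out: the inflammation exacerbation.
Not reachable from it: the ischemia crisis, the edema onset, the hypoxia exacerbation, the mild edema onset, the sepsis onset.

the hypotension episode, the hypoxia onset, the inflammation exacerbation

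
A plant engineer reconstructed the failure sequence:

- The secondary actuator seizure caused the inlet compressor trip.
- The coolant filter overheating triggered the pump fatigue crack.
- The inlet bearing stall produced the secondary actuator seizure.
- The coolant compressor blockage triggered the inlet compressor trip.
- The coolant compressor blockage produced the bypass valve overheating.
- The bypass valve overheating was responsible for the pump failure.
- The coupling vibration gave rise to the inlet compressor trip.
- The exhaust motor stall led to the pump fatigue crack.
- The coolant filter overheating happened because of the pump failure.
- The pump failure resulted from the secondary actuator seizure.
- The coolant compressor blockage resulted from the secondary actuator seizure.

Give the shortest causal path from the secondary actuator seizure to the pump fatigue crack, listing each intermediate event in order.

the secondary actuator seizure → the pump failure → the coolant filter overheating → the pump fatigue crack

the secondary actuator seizure → the pump failure
the pump failure → the coolant filter overheating
the coolant filter overheating → the pump fatigue crack
Length: 3 steps.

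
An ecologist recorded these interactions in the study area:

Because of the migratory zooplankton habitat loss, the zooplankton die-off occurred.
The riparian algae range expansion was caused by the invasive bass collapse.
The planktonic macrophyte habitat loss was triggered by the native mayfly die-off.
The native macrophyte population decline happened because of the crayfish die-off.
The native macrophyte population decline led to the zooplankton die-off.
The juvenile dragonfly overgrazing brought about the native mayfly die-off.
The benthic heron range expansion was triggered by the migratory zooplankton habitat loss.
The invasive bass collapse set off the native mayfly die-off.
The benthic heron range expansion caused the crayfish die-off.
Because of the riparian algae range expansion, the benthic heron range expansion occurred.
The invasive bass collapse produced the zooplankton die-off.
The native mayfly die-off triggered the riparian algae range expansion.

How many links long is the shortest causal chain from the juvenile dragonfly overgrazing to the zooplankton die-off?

6

Shortest chain: the juvenile dragonfly overgrazing → the native mayfly die-off → the riparian algae range expansion → the benthic heron range expansion → the crayfish die-off → the native macrophyte population decline → the zooplankton die-off.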